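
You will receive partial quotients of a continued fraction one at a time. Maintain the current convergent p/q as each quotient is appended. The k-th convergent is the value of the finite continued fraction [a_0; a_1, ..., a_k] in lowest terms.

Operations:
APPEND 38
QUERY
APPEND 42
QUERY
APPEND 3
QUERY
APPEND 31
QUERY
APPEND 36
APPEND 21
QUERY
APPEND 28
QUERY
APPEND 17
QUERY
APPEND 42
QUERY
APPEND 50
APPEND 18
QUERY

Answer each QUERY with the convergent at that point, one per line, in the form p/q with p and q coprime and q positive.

APPEND 38: p_0 = 38·1 + 0 = 38, q_0 = 38·0 + 1 = 1 → 38/1
APPEND 42: p_1 = 42·38 + 1 = 1597, q_1 = 42·1 + 0 = 42 → 1597/42
APPEND 3: p_2 = 3·1597 + 38 = 4829, q_2 = 3·42 + 1 = 127 → 4829/127
APPEND 31: p_3 = 31·4829 + 1597 = 151296, q_3 = 31·127 + 42 = 3979 → 151296/3979
APPEND 36: p_4 = 36·151296 + 4829 = 5451485, q_4 = 36·3979 + 127 = 143371 → 5451485/143371
APPEND 21: p_5 = 21·5451485 + 151296 = 114632481, q_5 = 21·143371 + 3979 = 3014770 → 114632481/3014770
APPEND 28: p_6 = 28·114632481 + 5451485 = 3215160953, q_6 = 28·3014770 + 143371 = 84556931 → 3215160953/84556931
APPEND 17: p_7 = 17·3215160953 + 114632481 = 54772368682, q_7 = 17·84556931 + 3014770 = 1440482597 → 54772368682/1440482597
APPEND 42: p_8 = 42·54772368682 + 3215160953 = 2303654645597, q_8 = 42·1440482597 + 84556931 = 60584826005 → 2303654645597/60584826005
APPEND 50: p_9 = 50·2303654645597 + 54772368682 = 115237504648532, q_9 = 50·60584826005 + 1440482597 = 3030681782847 → 115237504648532/3030681782847
APPEND 18: p_10 = 18·115237504648532 + 2303654645597 = 2076578738319173, q_10 = 18·3030681782847 + 60584826005 = 54612856917251 → 2076578738319173/54612856917251

38/1
1597/42
4829/127
151296/3979
114632481/3014770
3215160953/84556931
54772368682/1440482597
2303654645597/60584826005
2076578738319173/54612856917251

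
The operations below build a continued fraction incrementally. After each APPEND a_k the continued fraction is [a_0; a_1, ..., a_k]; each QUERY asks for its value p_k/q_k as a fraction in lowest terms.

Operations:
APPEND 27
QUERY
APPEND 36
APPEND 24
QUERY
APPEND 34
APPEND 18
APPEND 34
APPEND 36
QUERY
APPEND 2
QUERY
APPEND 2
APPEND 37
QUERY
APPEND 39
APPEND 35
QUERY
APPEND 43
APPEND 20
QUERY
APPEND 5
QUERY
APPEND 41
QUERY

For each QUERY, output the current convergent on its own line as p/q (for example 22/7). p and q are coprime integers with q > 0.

APPEND 27: p_0 = 27·1 + 0 = 27, q_0 = 27·0 + 1 = 1 → 27/1
APPEND 36: p_1 = 36·27 + 1 = 973, q_1 = 36·1 + 0 = 36 → 973/36
APPEND 24: p_2 = 24·973 + 27 = 23379, q_2 = 24·36 + 1 = 865 → 23379/865
APPEND 34: p_3 = 34·23379 + 973 = 795859, q_3 = 34·865 + 36 = 29446 → 795859/29446
APPEND 18: p_4 = 18·795859 + 23379 = 14348841, q_4 = 18·29446 + 865 = 530893 → 14348841/530893
APPEND 34: p_5 = 34·14348841 + 795859 = 488656453, q_5 = 34·530893 + 29446 = 18079808 → 488656453/18079808
APPEND 36: p_6 = 36·488656453 + 14348841 = 17605981149, q_6 = 36·18079808 + 530893 = 651403981 → 17605981149/651403981
APPEND 2: p_7 = 2·17605981149 + 488656453 = 35700618751, q_7 = 2·651403981 + 18079808 = 1320887770 → 35700618751/1320887770
APPEND 2: p_8 = 2·35700618751 + 17605981149 = 89007218651, q_8 = 2·1320887770 + 651403981 = 3293179521 → 89007218651/3293179521
APPEND 37: p_9 = 37·89007218651 + 35700618751 = 3328967708838, q_9 = 37·3293179521 + 1320887770 = 123168530047 → 3328967708838/123168530047
APPEND 39: p_10 = 39·3328967708838 + 89007218651 = 129918747863333, q_10 = 39·123168530047 + 3293179521 = 4806865851354 → 129918747863333/4806865851354
APPEND 35: p_11 = 35·129918747863333 + 3328967708838 = 4550485142925493, q_11 = 35·4806865851354 + 123168530047 = 168363473327437 → 4550485142925493/168363473327437
APPEND 43: p_12 = 43·4550485142925493 + 129918747863333 = 195800779893659532, q_12 = 43·168363473327437 + 4806865851354 = 7244436218931145 → 195800779893659532/7244436218931145
APPEND 20: p_13 = 20·195800779893659532 + 4550485142925493 = 3920566083016116133, q_13 = 20·7244436218931145 + 168363473327437 = 145057087851950337 → 3920566083016116133/145057087851950337
APPEND 5: p_14 = 5·3920566083016116133 + 195800779893659532 = 19798631194974240197, q_14 = 5·145057087851950337 + 7244436218931145 = 732529875478682830 → 19798631194974240197/732529875478682830
APPEND 41: p_15 = 41·19798631194974240197 + 3920566083016116133 = 815664445076959964210, q_15 = 41·732529875478682830 + 145057087851950337 = 30178781982477946367 → 815664445076959964210/30178781982477946367

27/1
23379/865
17605981149/651403981
35700618751/1320887770
3328967708838/123168530047
4550485142925493/168363473327437
3920566083016116133/145057087851950337
19798631194974240197/732529875478682830
815664445076959964210/30178781982477946367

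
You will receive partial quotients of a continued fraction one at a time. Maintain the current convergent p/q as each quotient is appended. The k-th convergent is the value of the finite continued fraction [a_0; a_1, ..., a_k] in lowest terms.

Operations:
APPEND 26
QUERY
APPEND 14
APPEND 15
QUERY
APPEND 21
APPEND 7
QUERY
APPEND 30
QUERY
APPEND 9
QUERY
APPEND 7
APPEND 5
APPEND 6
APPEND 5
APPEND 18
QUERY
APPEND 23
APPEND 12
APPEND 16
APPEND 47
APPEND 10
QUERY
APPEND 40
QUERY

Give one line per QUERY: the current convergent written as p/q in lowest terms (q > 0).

APPEND 26: p_0 = 26·1 + 0 = 26, q_0 = 26·0 + 1 = 1 → 26/1
APPEND 14: p_1 = 14·26 + 1 = 365, q_1 = 14·1 + 0 = 14 → 365/14
APPEND 15: p_2 = 15·365 + 26 = 5501, q_2 = 15·14 + 1 = 211 → 5501/211
APPEND 21: p_3 = 21·5501 + 365 = 115886, q_3 = 21·211 + 14 = 4445 → 115886/4445
APPEND 7: p_4 = 7·115886 + 5501 = 816703, q_4 = 7·4445 + 211 = 31326 → 816703/31326
APPEND 30: p_5 = 30·816703 + 115886 = 24616976, q_5 = 30·31326 + 4445 = 944225 → 24616976/944225
APPEND 9: p_6 = 9·24616976 + 816703 = 222369487, q_6 = 9·944225 + 31326 = 8529351 → 222369487/8529351
APPEND 7: p_7 = 7·222369487 + 24616976 = 1581203385, q_7 = 7·8529351 + 944225 = 60649682 → 1581203385/60649682
APPEND 5: p_8 = 5·1581203385 + 222369487 = 8128386412, q_8 = 5·60649682 + 8529351 = 311777761 → 8128386412/311777761
APPEND 6: p_9 = 6·8128386412 + 1581203385 = 50351521857, q_9 = 6·311777761 + 60649682 = 1931316248 → 50351521857/1931316248
APPEND 5: p_10 = 5·50351521857 + 8128386412 = 259885995697, q_10 = 5·1931316248 + 311777761 = 9968359001 → 259885995697/9968359001
APPEND 18: p_11 = 18·259885995697 + 50351521857 = 4728299444403, q_11 = 18·9968359001 + 1931316248 = 181361778266 → 4728299444403/181361778266
APPEND 23: p_12 = 23·4728299444403 + 259885995697 = 109010773216966, q_12 = 23·181361778266 + 9968359001 = 4181289259119 → 109010773216966/4181289259119
APPEND 12: p_13 = 12·109010773216966 + 4728299444403 = 1312857578047995, q_13 = 12·4181289259119 + 181361778266 = 50356832887694 → 1312857578047995/50356832887694
APPEND 16: p_14 = 16·1312857578047995 + 109010773216966 = 21114732021984886, q_14 = 16·50356832887694 + 4181289259119 = 809890615462223 → 21114732021984886/809890615462223
APPEND 47: p_15 = 47·21114732021984886 + 1312857578047995 = 993705262611337637, q_15 = 47·809890615462223 + 50356832887694 = 38115215759612175 → 993705262611337637/38115215759612175
APPEND 10: p_16 = 10·993705262611337637 + 21114732021984886 = 9958167358135361256, q_16 = 10·38115215759612175 + 809890615462223 = 381962048211583973 → 9958167358135361256/381962048211583973
APPEND 40: p_17 = 40·9958167358135361256 + 993705262611337637 = 399320399588025787877, q_17 = 40·381962048211583973 + 38115215759612175 = 15316597144222971095 → 399320399588025787877/15316597144222971095

26/1
5501/211
816703/31326
24616976/944225
222369487/8529351
4728299444403/181361778266
9958167358135361256/381962048211583973
399320399588025787877/15316597144222971095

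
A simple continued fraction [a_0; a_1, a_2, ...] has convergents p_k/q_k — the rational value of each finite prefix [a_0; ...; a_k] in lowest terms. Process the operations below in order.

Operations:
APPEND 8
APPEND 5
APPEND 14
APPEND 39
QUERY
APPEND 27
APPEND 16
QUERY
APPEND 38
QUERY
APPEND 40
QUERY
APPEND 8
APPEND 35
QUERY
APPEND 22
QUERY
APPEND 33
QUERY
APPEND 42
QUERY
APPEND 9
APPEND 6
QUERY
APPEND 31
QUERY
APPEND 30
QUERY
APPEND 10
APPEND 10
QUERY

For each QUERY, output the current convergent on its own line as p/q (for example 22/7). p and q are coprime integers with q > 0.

22739/2774
9855299/1202278
375115897/45761533
15014491179/1831663598
4232201077694/516299124693
93228914754597/11373279813563
3080786387979395/375834532972272
129486257209889187/15796423664648987
7140228864871781655/871058308753527917
222515551912302213383/27145351218874178582
6682606786233938183145/815231594874978885377
677168440928750778631475/82609844594561609208897

APPEND 8: p_0 = 8·1 + 0 = 8, q_0 = 8·0 + 1 = 1 → 8/1
APPEND 5: p_1 = 5·8 + 1 = 41, q_1 = 5·1 + 0 = 5 → 41/5
APPEND 14: p_2 = 14·41 + 8 = 582, q_2 = 14·5 + 1 = 71 → 582/71
APPEND 39: p_3 = 39·582 + 41 = 22739, q_3 = 39·71 + 5 = 2774 → 22739/2774
APPEND 27: p_4 = 27·22739 + 582 = 614535, q_4 = 27·2774 + 71 = 74969 → 614535/74969
APPEND 16: p_5 = 16·614535 + 22739 = 9855299, q_5 = 16·74969 + 2774 = 1202278 → 9855299/1202278
APPEND 38: p_6 = 38·9855299 + 614535 = 375115897, q_6 = 38·1202278 + 74969 = 45761533 → 375115897/45761533
APPEND 40: p_7 = 40·375115897 + 9855299 = 15014491179, q_7 = 40·45761533 + 1202278 = 1831663598 → 15014491179/1831663598
APPEND 8: p_8 = 8·15014491179 + 375115897 = 120491045329, q_8 = 8·1831663598 + 45761533 = 14699070317 → 120491045329/14699070317
APPEND 35: p_9 = 35·120491045329 + 15014491179 = 4232201077694, q_9 = 35·14699070317 + 1831663598 = 516299124693 → 4232201077694/516299124693
APPEND 22: p_10 = 22·4232201077694 + 120491045329 = 93228914754597, q_10 = 22·516299124693 + 14699070317 = 11373279813563 → 93228914754597/11373279813563
APPEND 33: p_11 = 33·93228914754597 + 4232201077694 = 3080786387979395, q_11 = 33·11373279813563 + 516299124693 = 375834532972272 → 3080786387979395/375834532972272
APPEND 42: p_12 = 42·3080786387979395 + 93228914754597 = 129486257209889187, q_12 = 42·375834532972272 + 11373279813563 = 15796423664648987 → 129486257209889187/15796423664648987
APPEND 9: p_13 = 9·129486257209889187 + 3080786387979395 = 1168457101276982078, q_13 = 9·15796423664648987 + 375834532972272 = 142543647514813155 → 1168457101276982078/142543647514813155
APPEND 6: p_14 = 6·1168457101276982078 + 129486257209889187 = 7140228864871781655, q_14 = 6·142543647514813155 + 15796423664648987 = 871058308753527917 → 7140228864871781655/871058308753527917
APPEND 31: p_15 = 31·7140228864871781655 + 1168457101276982078 = 222515551912302213383, q_15 = 31·871058308753527917 + 142543647514813155 = 27145351218874178582 → 222515551912302213383/27145351218874178582
APPEND 30: p_16 = 30·222515551912302213383 + 7140228864871781655 = 6682606786233938183145, q_16 = 30·27145351218874178582 + 871058308753527917 = 815231594874978885377 → 6682606786233938183145/815231594874978885377
APPEND 10: p_17 = 10·6682606786233938183145 + 222515551912302213383 = 67048583414251684044833, q_17 = 10·815231594874978885377 + 27145351218874178582 = 8179461299968663032352 → 67048583414251684044833/8179461299968663032352
APPEND 10: p_18 = 10·67048583414251684044833 + 6682606786233938183145 = 677168440928750778631475, q_18 = 10·8179461299968663032352 + 815231594874978885377 = 82609844594561609208897 → 677168440928750778631475/82609844594561609208897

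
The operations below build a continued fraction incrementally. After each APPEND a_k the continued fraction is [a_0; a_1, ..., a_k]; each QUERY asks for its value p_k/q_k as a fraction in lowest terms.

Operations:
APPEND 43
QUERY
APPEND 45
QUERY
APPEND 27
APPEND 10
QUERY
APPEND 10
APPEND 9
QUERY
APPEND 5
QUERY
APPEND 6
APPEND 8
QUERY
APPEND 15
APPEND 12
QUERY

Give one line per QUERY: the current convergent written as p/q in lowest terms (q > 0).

43/1
1936/45
525086/12205
48253661/1121599
246571480/5731261
12468031808/289804581
2275045947740/52880739141

APPEND 43: p_0 = 43·1 + 0 = 43, q_0 = 43·0 + 1 = 1 → 43/1
APPEND 45: p_1 = 45·43 + 1 = 1936, q_1 = 45·1 + 0 = 45 → 1936/45
APPEND 27: p_2 = 27·1936 + 43 = 52315, q_2 = 27·45 + 1 = 1216 → 52315/1216
APPEND 10: p_3 = 10·52315 + 1936 = 525086, q_3 = 10·1216 + 45 = 12205 → 525086/12205
APPEND 10: p_4 = 10·525086 + 52315 = 5303175, q_4 = 10·12205 + 1216 = 123266 → 5303175/123266
APPEND 9: p_5 = 9·5303175 + 525086 = 48253661, q_5 = 9·123266 + 12205 = 1121599 → 48253661/1121599
APPEND 5: p_6 = 5·48253661 + 5303175 = 246571480, q_6 = 5·1121599 + 123266 = 5731261 → 246571480/5731261
APPEND 6: p_7 = 6·246571480 + 48253661 = 1527682541, q_7 = 6·5731261 + 1121599 = 35509165 → 1527682541/35509165
APPEND 8: p_8 = 8·1527682541 + 246571480 = 12468031808, q_8 = 8·35509165 + 5731261 = 289804581 → 12468031808/289804581
APPEND 15: p_9 = 15·12468031808 + 1527682541 = 188548159661, q_9 = 15·289804581 + 35509165 = 4382577880 → 188548159661/4382577880
APPEND 12: p_10 = 12·188548159661 + 12468031808 = 2275045947740, q_10 = 12·4382577880 + 289804581 = 52880739141 → 2275045947740/52880739141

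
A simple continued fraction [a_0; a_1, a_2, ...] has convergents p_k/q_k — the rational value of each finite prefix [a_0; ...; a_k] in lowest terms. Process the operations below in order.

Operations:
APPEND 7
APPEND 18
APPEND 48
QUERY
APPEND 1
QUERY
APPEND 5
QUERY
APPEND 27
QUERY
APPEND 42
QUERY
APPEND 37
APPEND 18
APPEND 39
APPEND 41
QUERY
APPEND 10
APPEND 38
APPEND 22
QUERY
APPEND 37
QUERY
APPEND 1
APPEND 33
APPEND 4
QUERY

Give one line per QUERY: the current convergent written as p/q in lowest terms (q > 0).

APPEND 7: p_0 = 7·1 + 0 = 7, q_0 = 7·0 + 1 = 1 → 7/1
APPEND 18: p_1 = 18·7 + 1 = 127, q_1 = 18·1 + 0 = 18 → 127/18
APPEND 48: p_2 = 48·127 + 7 = 6103, q_2 = 48·18 + 1 = 865 → 6103/865
APPEND 1: p_3 = 1·6103 + 127 = 6230, q_3 = 1·865 + 18 = 883 → 6230/883
APPEND 5: p_4 = 5·6230 + 6103 = 37253, q_4 = 5·883 + 865 = 5280 → 37253/5280
APPEND 27: p_5 = 27·37253 + 6230 = 1012061, q_5 = 27·5280 + 883 = 143443 → 1012061/143443
APPEND 42: p_6 = 42·1012061 + 37253 = 42543815, q_6 = 42·143443 + 5280 = 6029886 → 42543815/6029886
APPEND 37: p_7 = 37·42543815 + 1012061 = 1575133216, q_7 = 37·6029886 + 143443 = 223249225 → 1575133216/223249225
APPEND 18: p_8 = 18·1575133216 + 42543815 = 28394941703, q_8 = 18·223249225 + 6029886 = 4024515936 → 28394941703/4024515936
APPEND 39: p_9 = 39·28394941703 + 1575133216 = 1108977859633, q_9 = 39·4024515936 + 223249225 = 157179370729 → 1108977859633/157179370729
APPEND 41: p_10 = 41·1108977859633 + 28394941703 = 45496487186656, q_10 = 41·157179370729 + 4024515936 = 6448378715825 → 45496487186656/6448378715825
APPEND 10: p_11 = 10·45496487186656 + 1108977859633 = 456073849726193, q_11 = 10·6448378715825 + 157179370729 = 64640966528979 → 456073849726193/64640966528979
APPEND 38: p_12 = 38·456073849726193 + 45496487186656 = 17376302776781990, q_12 = 38·64640966528979 + 6448378715825 = 2462805106817027 → 17376302776781990/2462805106817027
APPEND 22: p_13 = 22·17376302776781990 + 456073849726193 = 382734734938929973, q_13 = 22·2462805106817027 + 64640966528979 = 54246353316503573 → 382734734938929973/54246353316503573
APPEND 37: p_14 = 37·382734734938929973 + 17376302776781990 = 14178561495517190991, q_14 = 37·54246353316503573 + 2462805106817027 = 2009577877817449228 → 14178561495517190991/2009577877817449228
APPEND 1: p_15 = 1·14178561495517190991 + 382734734938929973 = 14561296230456120964, q_15 = 1·2009577877817449228 + 54246353316503573 = 2063824231133952801 → 14561296230456120964/2063824231133952801
APPEND 33: p_16 = 33·14561296230456120964 + 14178561495517190991 = 494701337100569182803, q_16 = 33·2063824231133952801 + 2009577877817449228 = 70115777505237891661 → 494701337100569182803/70115777505237891661
APPEND 4: p_17 = 4·494701337100569182803 + 14561296230456120964 = 1993366644632732852176, q_17 = 4·70115777505237891661 + 2063824231133952801 = 282526934252085519445 → 1993366644632732852176/282526934252085519445

6103/865
6230/883
37253/5280
1012061/143443
42543815/6029886
45496487186656/6448378715825
382734734938929973/54246353316503573
14178561495517190991/2009577877817449228
1993366644632732852176/282526934252085519445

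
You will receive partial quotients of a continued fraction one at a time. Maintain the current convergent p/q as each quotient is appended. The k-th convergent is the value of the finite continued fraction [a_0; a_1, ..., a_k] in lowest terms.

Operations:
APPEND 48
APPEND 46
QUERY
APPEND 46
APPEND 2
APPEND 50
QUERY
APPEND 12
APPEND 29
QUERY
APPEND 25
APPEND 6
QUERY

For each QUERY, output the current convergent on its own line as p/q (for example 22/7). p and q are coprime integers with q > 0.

APPEND 48: p_0 = 48·1 + 0 = 48, q_0 = 48·0 + 1 = 1 → 48/1
APPEND 46: p_1 = 46·48 + 1 = 2209, q_1 = 46·1 + 0 = 46 → 2209/46
APPEND 46: p_2 = 46·2209 + 48 = 101662, q_2 = 46·46 + 1 = 2117 → 101662/2117
APPEND 2: p_3 = 2·101662 + 2209 = 205533, q_3 = 2·2117 + 46 = 4280 → 205533/4280
APPEND 50: p_4 = 50·205533 + 101662 = 10378312, q_4 = 50·4280 + 2117 = 216117 → 10378312/216117
APPEND 12: p_5 = 12·10378312 + 205533 = 124745277, q_5 = 12·216117 + 4280 = 2597684 → 124745277/2597684
APPEND 29: p_6 = 29·124745277 + 10378312 = 3627991345, q_6 = 29·2597684 + 216117 = 75548953 → 3627991345/75548953
APPEND 25: p_7 = 25·3627991345 + 124745277 = 90824528902, q_7 = 25·75548953 + 2597684 = 1891321509 → 90824528902/1891321509
APPEND 6: p_8 = 6·90824528902 + 3627991345 = 548575164757, q_8 = 6·1891321509 + 75548953 = 11423478007 → 548575164757/11423478007

2209/46
10378312/216117
3627991345/75548953
548575164757/11423478007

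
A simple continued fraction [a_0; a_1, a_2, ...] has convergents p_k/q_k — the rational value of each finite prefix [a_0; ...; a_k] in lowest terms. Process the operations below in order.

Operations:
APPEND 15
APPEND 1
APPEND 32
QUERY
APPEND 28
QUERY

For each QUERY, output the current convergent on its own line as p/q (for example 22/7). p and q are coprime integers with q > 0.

APPEND 15: p_0 = 15·1 + 0 = 15, q_0 = 15·0 + 1 = 1 → 15/1
APPEND 1: p_1 = 1·15 + 1 = 16, q_1 = 1·1 + 0 = 1 → 16/1
APPEND 32: p_2 = 32·16 + 15 = 527, q_2 = 32·1 + 1 = 33 → 527/33
APPEND 28: p_3 = 28·527 + 16 = 14772, q_3 = 28·33 + 1 = 925 → 14772/925

527/33
14772/925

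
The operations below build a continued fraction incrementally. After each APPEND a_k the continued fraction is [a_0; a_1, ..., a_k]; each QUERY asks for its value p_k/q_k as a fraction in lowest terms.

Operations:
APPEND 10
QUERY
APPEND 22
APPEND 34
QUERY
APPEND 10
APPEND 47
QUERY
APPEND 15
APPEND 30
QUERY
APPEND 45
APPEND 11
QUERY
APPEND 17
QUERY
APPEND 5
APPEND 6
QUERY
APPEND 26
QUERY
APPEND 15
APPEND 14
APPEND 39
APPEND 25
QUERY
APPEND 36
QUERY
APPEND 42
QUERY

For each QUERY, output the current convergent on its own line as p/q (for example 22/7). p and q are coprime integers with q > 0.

10/1
7524/749
3554191/353813
1605203971/159795023
796768441202/79316793185
13617351067455/1355581574887
426918493738317/42498929580607
11168764360974719/1111829393763402
2310083031337839073022/229964401903750159245
83255297945970157071627/8287907636971671810937
3499032596762084436081356/348322085154713966218599

APPEND 10: p_0 = 10·1 + 0 = 10, q_0 = 10·0 + 1 = 1 → 10/1
APPEND 22: p_1 = 22·10 + 1 = 221, q_1 = 22·1 + 0 = 22 → 221/22
APPEND 34: p_2 = 34·221 + 10 = 7524, q_2 = 34·22 + 1 = 749 → 7524/749
APPEND 10: p_3 = 10·7524 + 221 = 75461, q_3 = 10·749 + 22 = 7512 → 75461/7512
APPEND 47: p_4 = 47·75461 + 7524 = 3554191, q_4 = 47·7512 + 749 = 353813 → 3554191/353813
APPEND 15: p_5 = 15·3554191 + 75461 = 53388326, q_5 = 15·353813 + 7512 = 5314707 → 53388326/5314707
APPEND 30: p_6 = 30·53388326 + 3554191 = 1605203971, q_6 = 30·5314707 + 353813 = 159795023 → 1605203971/159795023
APPEND 45: p_7 = 45·1605203971 + 53388326 = 72287567021, q_7 = 45·159795023 + 5314707 = 7196090742 → 72287567021/7196090742
APPEND 11: p_8 = 11·72287567021 + 1605203971 = 796768441202, q_8 = 11·7196090742 + 159795023 = 79316793185 → 796768441202/79316793185
APPEND 17: p_9 = 17·796768441202 + 72287567021 = 13617351067455, q_9 = 17·79316793185 + 7196090742 = 1355581574887 → 13617351067455/1355581574887
APPEND 5: p_10 = 5·13617351067455 + 796768441202 = 68883523778477, q_10 = 5·1355581574887 + 79316793185 = 6857224667620 → 68883523778477/6857224667620
APPEND 6: p_11 = 6·68883523778477 + 13617351067455 = 426918493738317, q_11 = 6·6857224667620 + 1355581574887 = 42498929580607 → 426918493738317/42498929580607
APPEND 26: p_12 = 26·426918493738317 + 68883523778477 = 11168764360974719, q_12 = 26·42498929580607 + 6857224667620 = 1111829393763402 → 11168764360974719/1111829393763402
APPEND 15: p_13 = 15·11168764360974719 + 426918493738317 = 167958383908359102, q_13 = 15·1111829393763402 + 42498929580607 = 16719939836031637 → 167958383908359102/16719939836031637
APPEND 14: p_14 = 14·167958383908359102 + 11168764360974719 = 2362586139078002147, q_14 = 14·16719939836031637 + 1111829393763402 = 235190987098206320 → 2362586139078002147/235190987098206320
APPEND 39: p_15 = 39·2362586139078002147 + 167958383908359102 = 92308817807950442835, q_15 = 39·235190987098206320 + 16719939836031637 = 9189168436666078117 → 92308817807950442835/9189168436666078117
APPEND 25: p_16 = 25·92308817807950442835 + 2362586139078002147 = 2310083031337839073022, q_16 = 25·9189168436666078117 + 235190987098206320 = 229964401903750159245 → 2310083031337839073022/229964401903750159245
APPEND 36: p_17 = 36·2310083031337839073022 + 92308817807950442835 = 83255297945970157071627, q_17 = 36·229964401903750159245 + 9189168436666078117 = 8287907636971671810937 → 83255297945970157071627/8287907636971671810937
APPEND 42: p_18 = 42·83255297945970157071627 + 2310083031337839073022 = 3499032596762084436081356, q_18 = 42·8287907636971671810937 + 229964401903750159245 = 348322085154713966218599 → 3499032596762084436081356/348322085154713966218599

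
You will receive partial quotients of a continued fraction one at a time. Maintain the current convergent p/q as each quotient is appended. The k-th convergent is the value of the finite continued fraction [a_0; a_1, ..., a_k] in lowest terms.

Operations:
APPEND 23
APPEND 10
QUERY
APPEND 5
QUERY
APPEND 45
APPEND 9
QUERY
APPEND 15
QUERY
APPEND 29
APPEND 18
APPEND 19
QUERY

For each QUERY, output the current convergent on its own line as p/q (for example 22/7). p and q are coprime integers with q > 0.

231/10
1178/51
480347/20796
7258446/314245
72502431857/3138898698

APPEND 23: p_0 = 23·1 + 0 = 23, q_0 = 23·0 + 1 = 1 → 23/1
APPEND 10: p_1 = 10·23 + 1 = 231, q_1 = 10·1 + 0 = 10 → 231/10
APPEND 5: p_2 = 5·231 + 23 = 1178, q_2 = 5·10 + 1 = 51 → 1178/51
APPEND 45: p_3 = 45·1178 + 231 = 53241, q_3 = 45·51 + 10 = 2305 → 53241/2305
APPEND 9: p_4 = 9·53241 + 1178 = 480347, q_4 = 9·2305 + 51 = 20796 → 480347/20796
APPEND 15: p_5 = 15·480347 + 53241 = 7258446, q_5 = 15·20796 + 2305 = 314245 → 7258446/314245
APPEND 29: p_6 = 29·7258446 + 480347 = 210975281, q_6 = 29·314245 + 20796 = 9133901 → 210975281/9133901
APPEND 18: p_7 = 18·210975281 + 7258446 = 3804813504, q_7 = 18·9133901 + 314245 = 164724463 → 3804813504/164724463
APPEND 19: p_8 = 19·3804813504 + 210975281 = 72502431857, q_8 = 19·164724463 + 9133901 = 3138898698 → 72502431857/3138898698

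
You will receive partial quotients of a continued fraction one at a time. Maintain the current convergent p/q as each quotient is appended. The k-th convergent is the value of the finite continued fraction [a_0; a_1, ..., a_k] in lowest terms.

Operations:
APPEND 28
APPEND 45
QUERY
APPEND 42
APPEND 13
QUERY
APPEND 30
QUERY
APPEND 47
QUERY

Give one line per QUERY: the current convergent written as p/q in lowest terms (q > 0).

1261/45
690131/24628
20756920/740731
976265371/34838985

APPEND 28: p_0 = 28·1 + 0 = 28, q_0 = 28·0 + 1 = 1 → 28/1
APPEND 45: p_1 = 45·28 + 1 = 1261, q_1 = 45·1 + 0 = 45 → 1261/45
APPEND 42: p_2 = 42·1261 + 28 = 52990, q_2 = 42·45 + 1 = 1891 → 52990/1891
APPEND 13: p_3 = 13·52990 + 1261 = 690131, q_3 = 13·1891 + 45 = 24628 → 690131/24628
APPEND 30: p_4 = 30·690131 + 52990 = 20756920, q_4 = 30·24628 + 1891 = 740731 → 20756920/740731
APPEND 47: p_5 = 47·20756920 + 690131 = 976265371, q_5 = 47·740731 + 24628 = 34838985 → 976265371/34838985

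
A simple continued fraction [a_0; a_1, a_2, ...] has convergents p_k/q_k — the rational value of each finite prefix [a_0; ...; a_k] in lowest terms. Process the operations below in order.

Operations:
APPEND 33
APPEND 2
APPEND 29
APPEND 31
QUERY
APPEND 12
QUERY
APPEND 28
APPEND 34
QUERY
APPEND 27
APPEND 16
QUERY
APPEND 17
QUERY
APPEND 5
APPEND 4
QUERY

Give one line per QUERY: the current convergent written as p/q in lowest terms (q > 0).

APPEND 33: p_0 = 33·1 + 0 = 33, q_0 = 33·0 + 1 = 1 → 33/1
APPEND 2: p_1 = 2·33 + 1 = 67, q_1 = 2·1 + 0 = 2 → 67/2
APPEND 29: p_2 = 29·67 + 33 = 1976, q_2 = 29·2 + 1 = 59 → 1976/59
APPEND 31: p_3 = 31·1976 + 67 = 61323, q_3 = 31·59 + 2 = 1831 → 61323/1831
APPEND 12: p_4 = 12·61323 + 1976 = 737852, q_4 = 12·1831 + 59 = 22031 → 737852/22031
APPEND 28: p_5 = 28·737852 + 61323 = 20721179, q_5 = 28·22031 + 1831 = 618699 → 20721179/618699
APPEND 34: p_6 = 34·20721179 + 737852 = 705257938, q_6 = 34·618699 + 22031 = 21057797 → 705257938/21057797
APPEND 27: p_7 = 27·705257938 + 20721179 = 19062685505, q_7 = 27·21057797 + 618699 = 569179218 → 19062685505/569179218
APPEND 16: p_8 = 16·19062685505 + 705257938 = 305708226018, q_8 = 16·569179218 + 21057797 = 9127925285 → 305708226018/9127925285
APPEND 17: p_9 = 17·305708226018 + 19062685505 = 5216102527811, q_9 = 17·9127925285 + 569179218 = 155743909063 → 5216102527811/155743909063
APPEND 5: p_10 = 5·5216102527811 + 305708226018 = 26386220865073, q_10 = 5·155743909063 + 9127925285 = 787847470600 → 26386220865073/787847470600
APPEND 4: p_11 = 4·26386220865073 + 5216102527811 = 110760985988103, q_11 = 4·787847470600 + 155743909063 = 3307133791463 → 110760985988103/3307133791463

61323/1831
737852/22031
705257938/21057797
305708226018/9127925285
5216102527811/155743909063
110760985988103/3307133791463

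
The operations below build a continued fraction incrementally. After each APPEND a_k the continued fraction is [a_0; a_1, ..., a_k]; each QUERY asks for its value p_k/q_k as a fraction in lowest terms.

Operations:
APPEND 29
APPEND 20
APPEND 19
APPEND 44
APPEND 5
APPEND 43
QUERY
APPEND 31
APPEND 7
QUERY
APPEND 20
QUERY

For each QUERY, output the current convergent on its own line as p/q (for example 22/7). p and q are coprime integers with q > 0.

APPEND 29: p_0 = 29·1 + 0 = 29, q_0 = 29·0 + 1 = 1 → 29/1
APPEND 20: p_1 = 20·29 + 1 = 581, q_1 = 20·1 + 0 = 20 → 581/20
APPEND 19: p_2 = 19·581 + 29 = 11068, q_2 = 19·20 + 1 = 381 → 11068/381
APPEND 44: p_3 = 44·11068 + 581 = 487573, q_3 = 44·381 + 20 = 16784 → 487573/16784
APPEND 5: p_4 = 5·487573 + 11068 = 2448933, q_4 = 5·16784 + 381 = 84301 → 2448933/84301
APPEND 43: p_5 = 43·2448933 + 487573 = 105791692, q_5 = 43·84301 + 16784 = 3641727 → 105791692/3641727
APPEND 31: p_6 = 31·105791692 + 2448933 = 3281991385, q_6 = 31·3641727 + 84301 = 112977838 → 3281991385/112977838
APPEND 7: p_7 = 7·3281991385 + 105791692 = 23079731387, q_7 = 7·112977838 + 3641727 = 794486593 → 23079731387/794486593
APPEND 20: p_8 = 20·23079731387 + 3281991385 = 464876619125, q_8 = 20·794486593 + 112977838 = 16002709698 → 464876619125/16002709698

105791692/3641727
23079731387/794486593
464876619125/16002709698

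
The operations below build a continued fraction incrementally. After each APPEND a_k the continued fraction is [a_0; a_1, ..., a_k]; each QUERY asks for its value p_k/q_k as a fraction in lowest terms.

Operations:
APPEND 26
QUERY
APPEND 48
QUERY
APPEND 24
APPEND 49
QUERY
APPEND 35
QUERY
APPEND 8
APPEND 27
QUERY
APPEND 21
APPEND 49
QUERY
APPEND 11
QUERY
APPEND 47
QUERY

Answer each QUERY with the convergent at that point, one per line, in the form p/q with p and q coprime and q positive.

APPEND 26: p_0 = 26·1 + 0 = 26, q_0 = 26·0 + 1 = 1 → 26/1
APPEND 48: p_1 = 48·26 + 1 = 1249, q_1 = 48·1 + 0 = 48 → 1249/48
APPEND 24: p_2 = 24·1249 + 26 = 30002, q_2 = 24·48 + 1 = 1153 → 30002/1153
APPEND 49: p_3 = 49·30002 + 1249 = 1471347, q_3 = 49·1153 + 48 = 56545 → 1471347/56545
APPEND 35: p_4 = 35·1471347 + 30002 = 51527147, q_4 = 35·56545 + 1153 = 1980228 → 51527147/1980228
APPEND 8: p_5 = 8·51527147 + 1471347 = 413688523, q_5 = 8·1980228 + 56545 = 15898369 → 413688523/15898369
APPEND 27: p_6 = 27·413688523 + 51527147 = 11221117268, q_6 = 27·15898369 + 1980228 = 431236191 → 11221117268/431236191
APPEND 21: p_7 = 21·11221117268 + 413688523 = 236057151151, q_7 = 21·431236191 + 15898369 = 9071858380 → 236057151151/9071858380
APPEND 49: p_8 = 49·236057151151 + 11221117268 = 11578021523667, q_8 = 49·9071858380 + 431236191 = 444952296811 → 11578021523667/444952296811
APPEND 11: p_9 = 11·11578021523667 + 236057151151 = 127594293911488, q_9 = 11·444952296811 + 9071858380 = 4903547123301 → 127594293911488/4903547123301
APPEND 47: p_10 = 47·127594293911488 + 11578021523667 = 6008509835363603, q_10 = 47·4903547123301 + 444952296811 = 230911667091958 → 6008509835363603/230911667091958

26/1
1249/48
1471347/56545
51527147/1980228
11221117268/431236191
11578021523667/444952296811
127594293911488/4903547123301
6008509835363603/230911667091958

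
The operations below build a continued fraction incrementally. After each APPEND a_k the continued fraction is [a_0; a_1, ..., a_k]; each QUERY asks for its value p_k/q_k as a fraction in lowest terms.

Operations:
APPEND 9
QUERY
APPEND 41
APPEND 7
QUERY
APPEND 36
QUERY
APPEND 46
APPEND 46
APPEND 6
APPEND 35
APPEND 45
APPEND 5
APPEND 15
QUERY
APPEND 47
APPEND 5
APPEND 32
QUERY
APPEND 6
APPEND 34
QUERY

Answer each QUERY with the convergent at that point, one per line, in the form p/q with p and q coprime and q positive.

9/1
2599/288
93934/10409
144827010809975/16048548508043
1102074567349490002/122122917918917763
227088998111414275500/25164151227395938267

APPEND 9: p_0 = 9·1 + 0 = 9, q_0 = 9·0 + 1 = 1 → 9/1
APPEND 41: p_1 = 41·9 + 1 = 370, q_1 = 41·1 + 0 = 41 → 370/41
APPEND 7: p_2 = 7·370 + 9 = 2599, q_2 = 7·41 + 1 = 288 → 2599/288
APPEND 36: p_3 = 36·2599 + 370 = 93934, q_3 = 36·288 + 41 = 10409 → 93934/10409
APPEND 46: p_4 = 46·93934 + 2599 = 4323563, q_4 = 46·10409 + 288 = 479102 → 4323563/479102
APPEND 46: p_5 = 46·4323563 + 93934 = 198977832, q_5 = 46·479102 + 10409 = 22049101 → 198977832/22049101
APPEND 6: p_6 = 6·198977832 + 4323563 = 1198190555, q_6 = 6·22049101 + 479102 = 132773708 → 1198190555/132773708
APPEND 35: p_7 = 35·1198190555 + 198977832 = 42135647257, q_7 = 35·132773708 + 22049101 = 4669128881 → 42135647257/4669128881
APPEND 45: p_8 = 45·42135647257 + 1198190555 = 1897302317120, q_8 = 45·4669128881 + 132773708 = 210243573353 → 1897302317120/210243573353
APPEND 5: p_9 = 5·1897302317120 + 42135647257 = 9528647232857, q_9 = 5·210243573353 + 4669128881 = 1055886995646 → 9528647232857/1055886995646
APPEND 15: p_10 = 15·9528647232857 + 1897302317120 = 144827010809975, q_10 = 15·1055886995646 + 210243573353 = 16048548508043 → 144827010809975/16048548508043
APPEND 47: p_11 = 47·144827010809975 + 9528647232857 = 6816398155301682, q_11 = 47·16048548508043 + 1055886995646 = 755337666873667 → 6816398155301682/755337666873667
APPEND 5: p_12 = 5·6816398155301682 + 144827010809975 = 34226817787318385, q_12 = 5·755337666873667 + 16048548508043 = 3792736882876378 → 34226817787318385/3792736882876378
APPEND 32: p_13 = 32·34226817787318385 + 6816398155301682 = 1102074567349490002, q_13 = 32·3792736882876378 + 755337666873667 = 122122917918917763 → 1102074567349490002/122122917918917763
APPEND 6: p_14 = 6·1102074567349490002 + 34226817787318385 = 6646674221884258397, q_14 = 6·122122917918917763 + 3792736882876378 = 736530244396382956 → 6646674221884258397/736530244396382956
APPEND 34: p_15 = 34·6646674221884258397 + 1102074567349490002 = 227088998111414275500, q_15 = 34·736530244396382956 + 122122917918917763 = 25164151227395938267 → 227088998111414275500/25164151227395938267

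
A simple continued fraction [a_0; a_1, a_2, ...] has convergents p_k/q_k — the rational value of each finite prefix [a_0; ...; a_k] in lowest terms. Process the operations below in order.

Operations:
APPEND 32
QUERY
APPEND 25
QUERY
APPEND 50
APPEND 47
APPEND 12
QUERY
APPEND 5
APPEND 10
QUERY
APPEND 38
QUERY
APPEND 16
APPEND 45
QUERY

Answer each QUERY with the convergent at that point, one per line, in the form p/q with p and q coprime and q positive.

32/1
801/25
22655942/707115
1174299592/36651085
44738548861/1396335627
32309337210421/1008407285892

APPEND 32: p_0 = 32·1 + 0 = 32, q_0 = 32·0 + 1 = 1 → 32/1
APPEND 25: p_1 = 25·32 + 1 = 801, q_1 = 25·1 + 0 = 25 → 801/25
APPEND 50: p_2 = 50·801 + 32 = 40082, q_2 = 50·25 + 1 = 1251 → 40082/1251
APPEND 47: p_3 = 47·40082 + 801 = 1884655, q_3 = 47·1251 + 25 = 58822 → 1884655/58822
APPEND 12: p_4 = 12·1884655 + 40082 = 22655942, q_4 = 12·58822 + 1251 = 707115 → 22655942/707115
APPEND 5: p_5 = 5·22655942 + 1884655 = 115164365, q_5 = 5·707115 + 58822 = 3594397 → 115164365/3594397
APPEND 10: p_6 = 10·115164365 + 22655942 = 1174299592, q_6 = 10·3594397 + 707115 = 36651085 → 1174299592/36651085
APPEND 38: p_7 = 38·1174299592 + 115164365 = 44738548861, q_7 = 38·36651085 + 3594397 = 1396335627 → 44738548861/1396335627
APPEND 16: p_8 = 16·44738548861 + 1174299592 = 716991081368, q_8 = 16·1396335627 + 36651085 = 22378021117 → 716991081368/22378021117
APPEND 45: p_9 = 45·716991081368 + 44738548861 = 32309337210421, q_9 = 45·22378021117 + 1396335627 = 1008407285892 → 32309337210421/1008407285892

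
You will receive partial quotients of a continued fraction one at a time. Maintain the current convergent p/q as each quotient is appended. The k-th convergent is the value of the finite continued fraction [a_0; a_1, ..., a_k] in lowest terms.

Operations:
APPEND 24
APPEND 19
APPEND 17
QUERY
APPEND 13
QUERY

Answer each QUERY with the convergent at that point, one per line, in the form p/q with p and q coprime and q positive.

7793/324
101766/4231

APPEND 24: p_0 = 24·1 + 0 = 24, q_0 = 24·0 + 1 = 1 → 24/1
APPEND 19: p_1 = 19·24 + 1 = 457, q_1 = 19·1 + 0 = 19 → 457/19
APPEND 17: p_2 = 17·457 + 24 = 7793, q_2 = 17·19 + 1 = 324 → 7793/324
APPEND 13: p_3 = 13·7793 + 457 = 101766, q_3 = 13·324 + 19 = 4231 → 101766/4231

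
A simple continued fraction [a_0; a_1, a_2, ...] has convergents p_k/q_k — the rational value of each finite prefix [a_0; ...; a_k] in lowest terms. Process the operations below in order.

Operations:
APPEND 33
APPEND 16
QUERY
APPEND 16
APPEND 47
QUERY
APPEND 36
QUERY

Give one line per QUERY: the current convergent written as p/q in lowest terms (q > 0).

529/16
399888/12095
14404465/435677

APPEND 33: p_0 = 33·1 + 0 = 33, q_0 = 33·0 + 1 = 1 → 33/1
APPEND 16: p_1 = 16·33 + 1 = 529, q_1 = 16·1 + 0 = 16 → 529/16
APPEND 16: p_2 = 16·529 + 33 = 8497, q_2 = 16·16 + 1 = 257 → 8497/257
APPEND 47: p_3 = 47·8497 + 529 = 399888, q_3 = 47·257 + 16 = 12095 → 399888/12095
APPEND 36: p_4 = 36·399888 + 8497 = 14404465, q_4 = 36·12095 + 257 = 435677 → 14404465/435677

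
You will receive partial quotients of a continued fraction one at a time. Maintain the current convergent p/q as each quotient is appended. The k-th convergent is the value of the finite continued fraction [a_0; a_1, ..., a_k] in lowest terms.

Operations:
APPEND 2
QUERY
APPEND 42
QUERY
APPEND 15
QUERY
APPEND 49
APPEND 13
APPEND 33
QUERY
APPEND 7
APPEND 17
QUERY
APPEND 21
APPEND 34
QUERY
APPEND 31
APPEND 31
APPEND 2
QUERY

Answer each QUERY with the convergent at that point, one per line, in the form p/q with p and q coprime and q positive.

APPEND 2: p_0 = 2·1 + 0 = 2, q_0 = 2·0 + 1 = 1 → 2/1
APPEND 42: p_1 = 42·2 + 1 = 85, q_1 = 42·1 + 0 = 42 → 85/42
APPEND 15: p_2 = 15·85 + 2 = 1277, q_2 = 15·42 + 1 = 631 → 1277/631
APPEND 49: p_3 = 49·1277 + 85 = 62658, q_3 = 49·631 + 42 = 30961 → 62658/30961
APPEND 13: p_4 = 13·62658 + 1277 = 815831, q_4 = 13·30961 + 631 = 403124 → 815831/403124
APPEND 33: p_5 = 33·815831 + 62658 = 26985081, q_5 = 33·403124 + 30961 = 13334053 → 26985081/13334053
APPEND 7: p_6 = 7·26985081 + 815831 = 189711398, q_6 = 7·13334053 + 403124 = 93741495 → 189711398/93741495
APPEND 17: p_7 = 17·189711398 + 26985081 = 3252078847, q_7 = 17·93741495 + 13334053 = 1606939468 → 3252078847/1606939468
APPEND 21: p_8 = 21·3252078847 + 189711398 = 68483367185, q_8 = 21·1606939468 + 93741495 = 33839470323 → 68483367185/33839470323
APPEND 34: p_9 = 34·68483367185 + 3252078847 = 2331686563137, q_9 = 34·33839470323 + 1606939468 = 1152148930450 → 2331686563137/1152148930450
APPEND 31: p_10 = 31·2331686563137 + 68483367185 = 72350766824432, q_10 = 31·1152148930450 + 33839470323 = 35750456314273 → 72350766824432/35750456314273
APPEND 31: p_11 = 31·72350766824432 + 2331686563137 = 2245205458120529, q_11 = 31·35750456314273 + 1152148930450 = 1109416294672913 → 2245205458120529/1109416294672913
APPEND 2: p_12 = 2·2245205458120529 + 72350766824432 = 4562761683065490, q_12 = 2·1109416294672913 + 35750456314273 = 2254583045660099 → 4562761683065490/2254583045660099

2/1
85/42
1277/631
26985081/13334053
3252078847/1606939468
2331686563137/1152148930450
4562761683065490/2254583045660099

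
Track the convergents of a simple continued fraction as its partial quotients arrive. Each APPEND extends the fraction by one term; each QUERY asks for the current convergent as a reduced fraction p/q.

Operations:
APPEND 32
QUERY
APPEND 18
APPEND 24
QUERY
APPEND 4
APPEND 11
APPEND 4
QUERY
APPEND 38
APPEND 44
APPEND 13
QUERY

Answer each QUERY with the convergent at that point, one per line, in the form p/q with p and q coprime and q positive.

32/1
13880/433
2579885/80482
56569487126/1764739693

APPEND 32: p_0 = 32·1 + 0 = 32, q_0 = 32·0 + 1 = 1 → 32/1
APPEND 18: p_1 = 18·32 + 1 = 577, q_1 = 18·1 + 0 = 18 → 577/18
APPEND 24: p_2 = 24·577 + 32 = 13880, q_2 = 24·18 + 1 = 433 → 13880/433
APPEND 4: p_3 = 4·13880 + 577 = 56097, q_3 = 4·433 + 18 = 1750 → 56097/1750
APPEND 11: p_4 = 11·56097 + 13880 = 630947, q_4 = 11·1750 + 433 = 19683 → 630947/19683
APPEND 4: p_5 = 4·630947 + 56097 = 2579885, q_5 = 4·19683 + 1750 = 80482 → 2579885/80482
APPEND 38: p_6 = 38·2579885 + 630947 = 98666577, q_6 = 38·80482 + 19683 = 3077999 → 98666577/3077999
APPEND 44: p_7 = 44·98666577 + 2579885 = 4343909273, q_7 = 44·3077999 + 80482 = 135512438 → 4343909273/135512438
APPEND 13: p_8 = 13·4343909273 + 98666577 = 56569487126, q_8 = 13·135512438 + 3077999 = 1764739693 → 56569487126/1764739693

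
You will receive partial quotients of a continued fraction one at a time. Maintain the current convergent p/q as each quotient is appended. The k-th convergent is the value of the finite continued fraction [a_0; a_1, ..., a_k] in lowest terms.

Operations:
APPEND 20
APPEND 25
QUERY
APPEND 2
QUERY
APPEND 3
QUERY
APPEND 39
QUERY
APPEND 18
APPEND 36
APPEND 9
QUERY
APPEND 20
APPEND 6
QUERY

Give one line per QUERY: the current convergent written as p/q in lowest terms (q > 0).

APPEND 20: p_0 = 20·1 + 0 = 20, q_0 = 20·0 + 1 = 1 → 20/1
APPEND 25: p_1 = 25·20 + 1 = 501, q_1 = 25·1 + 0 = 25 → 501/25
APPEND 2: p_2 = 2·501 + 20 = 1022, q_2 = 2·25 + 1 = 51 → 1022/51
APPEND 3: p_3 = 3·1022 + 501 = 3567, q_3 = 3·51 + 25 = 178 → 3567/178
APPEND 39: p_4 = 39·3567 + 1022 = 140135, q_4 = 39·178 + 51 = 6993 → 140135/6993
APPEND 18: p_5 = 18·140135 + 3567 = 2525997, q_5 = 18·6993 + 178 = 126052 → 2525997/126052
APPEND 36: p_6 = 36·2525997 + 140135 = 91076027, q_6 = 36·126052 + 6993 = 4544865 → 91076027/4544865
APPEND 9: p_7 = 9·91076027 + 2525997 = 822210240, q_7 = 9·4544865 + 126052 = 41029837 → 822210240/41029837
APPEND 20: p_8 = 20·822210240 + 91076027 = 16535280827, q_8 = 20·41029837 + 4544865 = 825141605 → 16535280827/825141605
APPEND 6: p_9 = 6·16535280827 + 822210240 = 100033895202, q_9 = 6·825141605 + 41029837 = 4991879467 → 100033895202/4991879467

501/25
1022/51
3567/178
140135/6993
822210240/41029837
100033895202/4991879467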